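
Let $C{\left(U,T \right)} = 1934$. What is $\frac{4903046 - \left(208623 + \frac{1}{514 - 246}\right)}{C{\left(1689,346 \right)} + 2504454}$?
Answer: $\frac{1258105363}{671711984} \approx 1.873$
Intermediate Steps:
$\frac{4903046 - \left(208623 + \frac{1}{514 - 246}\right)}{C{\left(1689,346 \right)} + 2504454} = \frac{4903046 - \left(208623 + \frac{1}{514 - 246}\right)}{1934 + 2504454} = \frac{4903046 + \left(\left(26 - \frac{1}{268}\right) - 208649\right)}{2506388} = \left(4903046 + \left(\left(26 - \frac{1}{268}\right) - 208649\right)\right) \frac{1}{2506388} = \left(4903046 + \left(\frac{6967}{268} - 208649\right)\right) \frac{1}{2506388} = \left(4903046 - \frac{55910965}{268}\right) \frac{1}{2506388} = \frac{1258105363}{268} \cdot \frac{1}{2506388} = \frac{1258105363}{671711984}$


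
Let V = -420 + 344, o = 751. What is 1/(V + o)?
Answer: 1/675 ≈ 0.0014815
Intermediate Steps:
V = -76
1/(V + o) = 1/(-76 + 751) = 1/675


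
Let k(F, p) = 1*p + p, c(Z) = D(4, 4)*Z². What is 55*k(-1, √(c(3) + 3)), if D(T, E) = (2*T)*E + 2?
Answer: 110*√309 ≈ 1933.6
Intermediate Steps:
D(T, E) = 2 + 2*E*T (D(T, E) = 2*E*T + 2 = 2 + 2*E*T)
c(Z) = 34*Z² (c(Z) = (2 + 2*4*4)*Z² = (2 + 32)*Z² = 34*Z²)
k(F, p) = 2*p (k(F, p) = p + p = 2*p)
55*k(-1, √(c(3) + 3)) = 55*(2*√(34*3² + 3)) = 55*(2*√(34*9 + 3)) = 55*(2*√(306 + 3)) = 55*(2*√309) = 110*√309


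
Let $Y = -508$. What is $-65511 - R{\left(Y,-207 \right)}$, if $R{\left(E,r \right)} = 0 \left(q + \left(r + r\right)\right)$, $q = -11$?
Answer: $-65511$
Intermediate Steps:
$R{\left(E,r \right)} = 0$ ($R{\left(E,r \right)} = 0 \left(-11 + \left(r + r\right)\right) = 0 \left(-11 + 2 r\right) = 0$)
$-65511 - R{\left(Y,-207 \right)} = -65511 - 0 = -65511 + 0 = -65511$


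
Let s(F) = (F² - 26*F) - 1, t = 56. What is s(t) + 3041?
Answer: 4720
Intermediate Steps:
s(F) = -1 + F² - 26*F
s(t) + 3041 = (-1 + 56² - 26*56) + 3041 = (-1 + 3136 - 1456) + 3041 = 1679 + 3041 = 4720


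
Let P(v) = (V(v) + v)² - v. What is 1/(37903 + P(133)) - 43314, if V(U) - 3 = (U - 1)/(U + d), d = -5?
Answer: -2508084391346/57904705 ≈ -43314.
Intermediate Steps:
V(U) = 3 + (-1 + U)/(-5 + U) (V(U) = 3 + (U - 1)/(U - 5) = 3 + (-1 + U)/(-5 + U))
P(v) = (v + 4*(-4 + v)/(-5 + v))² - v (P(v) = (4*(-4 + v)/(-5 + v) + v)² - v = (v + 4*(-4 + v)/(-5 + v))² - v)
1/(37903 + P(133)) - 43314 = 1/(37903 + (-1*133 + (16 + 133 - 1*133²)²/(-5 + 133)²)) - 43314 = 1/(37903 + (-133 + (16 + 133 - 1*17689)²/128²)) - 43314 = 1/(37903 + (-133 + (16 + 133 - 17689)²/16384)) - 43314 = 1/(37903 + (-133 + (1/16384)*(-17540)²)) - 43314 = 1/(37903 + (-133 + (1/16384)*307651600)) - 43314 = 1/(37903 + (-133 + 19228225/1024)) - 43314 = 1/(37903 + 19092033/1024) - 43314 = 1/(57904705/1024) - 43314 = 1024/57904705 - 43314 = -2508084391346/57904705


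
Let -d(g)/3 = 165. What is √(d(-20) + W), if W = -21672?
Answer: 3*I*√2463 ≈ 148.89*I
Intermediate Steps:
d(g) = -495 (d(g) = -3*165 = -495)
√(d(-20) + W) = √(-495 - 21672) = √(-22167) = 3*I*√2463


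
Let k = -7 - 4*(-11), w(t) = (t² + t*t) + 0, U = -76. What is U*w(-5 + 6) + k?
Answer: -115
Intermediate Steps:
w(t) = 2*t² (w(t) = (t² + t²) + 0 = 2*t² + 0 = 2*t²)
k = 37 (k = -7 + 44 = 37)
U*w(-5 + 6) + k = -152*(-5 + 6)² + 37 = -152*1² + 37 = -152 + 37 = -115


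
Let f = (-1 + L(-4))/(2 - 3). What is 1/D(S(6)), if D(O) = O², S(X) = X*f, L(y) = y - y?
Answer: 1/36 ≈ 0.027778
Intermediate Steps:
L(y) = 0
f = 1 (f = (-1 + 0)/(2 - 3) = -1/(-1) = -1*(-1) = 1)
S(X) = X (S(X) = X*1 = X)
1/D(S(6)) = 1/(6²) = 1/36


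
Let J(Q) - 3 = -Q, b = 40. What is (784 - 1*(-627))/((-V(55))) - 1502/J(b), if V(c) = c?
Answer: 30403/2035 ≈ 14.940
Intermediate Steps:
J(Q) = 3 - Q
(784 - 1*(-627))/((-V(55))) - 1502/J(b) = (784 - 1*(-627))/((-1*55)) - 1502/(3 - 1*40) = (784 + 627)/(-55) - 1502/(3 - 40) = 1411*(-1/55) - 1502/(-37) = -1411/55 - 1502*(-1/37) = -1411/55 + 1502/37 = 30403/2035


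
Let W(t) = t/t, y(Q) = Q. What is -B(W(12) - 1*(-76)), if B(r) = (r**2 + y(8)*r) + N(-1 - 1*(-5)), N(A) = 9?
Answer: -6554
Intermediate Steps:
W(t) = 1
B(r) = 9 + r**2 + 8*r (B(r) = (r**2 + 8*r) + 9 = 9 + r**2 + 8*r)
-B(W(12) - 1*(-76)) = -(9 + (1 - 1*(-76))**2 + 8*(1 - 1*(-76))) = -(9 + (1 + 76)**2 + 8*(1 + 76)) = -(9 + 77**2 + 8*77) = -(9 + 5929 + 616) = -1*6554 = -6554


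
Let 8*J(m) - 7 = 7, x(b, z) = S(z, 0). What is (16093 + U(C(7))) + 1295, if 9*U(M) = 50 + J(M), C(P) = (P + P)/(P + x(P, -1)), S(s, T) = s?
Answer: 69575/4 ≈ 17394.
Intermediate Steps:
x(b, z) = z
J(m) = 7/4 (J(m) = 7/8 + (⅛)*7 = 7/8 + 7/8 = 7/4)
C(P) = 2*P/(-1 + P) (C(P) = (P + P)/(P - 1) = (2*P)/(-1 + P) = 2*P/(-1 + P))
U(M) = 23/4 (U(M) = (50 + 7/4)/9 = (⅑)*(207/4) = 23/4)
(16093 + U(C(7))) + 1295 = (16093 + 23/4) + 1295 = 64395/4 + 1295 = 69575/4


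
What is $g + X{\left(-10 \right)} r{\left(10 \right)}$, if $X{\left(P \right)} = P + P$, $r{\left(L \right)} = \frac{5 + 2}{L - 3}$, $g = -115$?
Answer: $-135$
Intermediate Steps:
$r{\left(L \right)} = \frac{7}{-3 + L}$
$X{\left(P \right)} = 2 P$
$g + X{\left(-10 \right)} r{\left(10 \right)} = -115 + 2 \left(-10\right) \frac{7}{-3 + 10} = -115 - 20 \cdot \frac{7}{7} = -115 - 20 \cdot 7 \cdot \frac{1}{7} = -115 - 20 = -135$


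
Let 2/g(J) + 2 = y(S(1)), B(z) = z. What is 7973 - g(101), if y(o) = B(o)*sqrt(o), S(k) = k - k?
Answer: 7974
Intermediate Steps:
S(k) = 0
y(o) = o**(3/2) (y(o) = o*sqrt(o) = o**(3/2))
g(J) = -1 (g(J) = 2/(-2 + 0**(3/2)) = 2/(-2 + 0) = 2/(-2) = 2*(-1/2) = -1)
7973 - g(101) = 7973 - 1*(-1) = 7973 + 1 = 7974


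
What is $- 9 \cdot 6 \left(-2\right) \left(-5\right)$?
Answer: $-540$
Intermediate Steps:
$- 9 \cdot 6 \left(-2\right) \left(-5\right) = \left(-9\right) \left(-12\right) \left(-5\right) = 108 \left(-5\right) = -540$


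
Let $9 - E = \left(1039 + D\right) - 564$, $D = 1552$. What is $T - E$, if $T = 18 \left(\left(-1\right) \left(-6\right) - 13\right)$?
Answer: $1892$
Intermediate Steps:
$E = -2018$ ($E = 9 - \left(\left(1039 + 1552\right) - 564\right) = 9 - \left(2591 - 564\right) = 9 - 2027 = -2018$)
$T = -126$ ($T = 18 \left(6 - 13\right) = 18 \left(-7\right) = -126$)
$T - E = -126 - -2018 = -126 + 2018 = 1892$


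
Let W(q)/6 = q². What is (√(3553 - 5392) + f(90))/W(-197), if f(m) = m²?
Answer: 1350/38809 + I*√1839/232854 ≈ 0.034786 + 0.00018417*I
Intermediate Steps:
W(q) = 6*q²
(√(3553 - 5392) + f(90))/W(-197) = (√(3553 - 5392) + 90²)/((6*(-197)²)) = (√(-1839) + 8100)/((6*38809)) = (I*√1839 + 8100)/232854 = (8100 + I*√1839)*(1/232854) = 1350/38809 + I*√1839/232854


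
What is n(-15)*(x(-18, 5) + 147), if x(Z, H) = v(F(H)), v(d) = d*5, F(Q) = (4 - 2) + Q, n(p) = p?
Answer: -2730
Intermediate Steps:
F(Q) = 2 + Q
v(d) = 5*d
x(Z, H) = 10 + 5*H (x(Z, H) = 5*(2 + H) = 10 + 5*H)
n(-15)*(x(-18, 5) + 147) = -15*((10 + 5*5) + 147) = -15*((10 + 25) + 147) = -15*(35 + 147) = -15*182 = -2730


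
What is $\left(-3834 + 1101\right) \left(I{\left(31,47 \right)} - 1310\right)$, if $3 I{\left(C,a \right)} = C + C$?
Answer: $3523748$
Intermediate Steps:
$I{\left(C,a \right)} = \frac{2 C}{3}$ ($I{\left(C,a \right)} = \frac{C + C}{3} = \frac{2 C}{3}$)
$\left(-3834 + 1101\right) \left(I{\left(31,47 \right)} - 1310\right) = \left(-3834 + 1101\right) \left(\frac{2}{3} \cdot 31 - 1310\right) = - 2733 \left(\frac{62}{3} - 1310\right) = \left(-2733\right) \left(- \frac{3868}{3}\right) = 3523748$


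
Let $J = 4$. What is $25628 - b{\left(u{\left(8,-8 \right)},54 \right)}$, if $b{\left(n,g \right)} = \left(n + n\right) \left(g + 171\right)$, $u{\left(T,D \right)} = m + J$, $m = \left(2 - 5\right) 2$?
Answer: $26528$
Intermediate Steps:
$m = -6$ ($m = \left(-3\right) 2 = -6$)
$u{\left(T,D \right)} = -2$ ($u{\left(T,D \right)} = -6 + 4 = -2$)
$b{\left(n,g \right)} = 2 n \left(171 + g\right)$
$25628 - b{\left(u{\left(8,-8 \right)},54 \right)} = 25628 - 2 \left(-2\right) \left(171 + 54\right) = 25628 - 2 \left(-2\right) 225 = 25628 - -900 = 25628 + 900 = 26528$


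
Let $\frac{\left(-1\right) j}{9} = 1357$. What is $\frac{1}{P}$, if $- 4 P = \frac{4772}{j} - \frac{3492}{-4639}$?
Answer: $- \frac{56656107}{5127622} \approx -11.049$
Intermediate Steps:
$j = -12213$ ($j = \left(-9\right) 1357 = -12213$)
$P = - \frac{5127622}{56656107}$ ($P = - \frac{\frac{4772}{-12213} - \frac{3492}{-4639}}{4} = - \frac{4772 \left(- \frac{1}{12213}\right) - - \frac{3492}{4639}}{4} = - \frac{- \frac{4772}{12213} + \frac{3492}{4639}}{4} = \left(- \frac{1}{4}\right) \frac{20510488}{56656107} = - \frac{5127622}{56656107} \approx -0.090504$)
$\frac{1}{P} = \frac{1}{- \frac{5127622}{56656107}} = - \frac{56656107}{5127622}$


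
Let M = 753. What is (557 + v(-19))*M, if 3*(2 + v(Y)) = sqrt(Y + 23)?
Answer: 418417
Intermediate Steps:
v(Y) = -2 + sqrt(23 + Y)/3 (v(Y) = -2 + sqrt(Y + 23)/3 = -2 + sqrt(23 + Y)/3)
(557 + v(-19))*M = (557 + (-2 + sqrt(23 - 19)/3))*753 = (557 + (-2 + sqrt(4)/3))*753 = (557 + (-2 + (1/3)*2))*753 = (557 + (-2 + 2/3))*753 = (557 - 4/3)*753 = (1667/3)*753 = 418417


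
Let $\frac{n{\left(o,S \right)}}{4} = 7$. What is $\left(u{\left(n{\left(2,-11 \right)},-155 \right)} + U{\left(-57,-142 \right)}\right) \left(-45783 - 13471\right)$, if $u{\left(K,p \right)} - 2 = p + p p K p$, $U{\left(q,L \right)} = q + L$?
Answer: $6178346556408$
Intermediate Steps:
$n{\left(o,S \right)} = 28$ ($n{\left(o,S \right)} = 4 \cdot 7 = 28$)
$U{\left(q,L \right)} = L + q$
$u{\left(K,p \right)} = 2 + p + K p^{3}$ ($u{\left(K,p \right)} = 2 + \left(p + p p K p\right) = 2 + \left(p + p K p p\right) = 2 + \left(p + p K p^{2}\right) = 2 + \left(p + K p^{3}\right) = 2 + p + K p^{3}$)
$\left(u{\left(n{\left(2,-11 \right)},-155 \right)} + U{\left(-57,-142 \right)}\right) \left(-45783 - 13471\right) = \left(\left(2 - 155 + 28 \left(-155\right)^{3}\right) - 199\right) \left(-45783 - 13471\right) = \left(\left(2 - 155 + 28 \left(-3723875\right)\right) - 199\right) \left(-59254\right) = \left(\left(2 - 155 - 104268500\right) - 199\right) \left(-59254\right) = \left(-104268653 - 199\right) \left(-59254\right) = \left(-104268852\right) \left(-59254\right) = 6178346556408$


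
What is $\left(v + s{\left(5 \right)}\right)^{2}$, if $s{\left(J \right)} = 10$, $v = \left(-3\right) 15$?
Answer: $1225$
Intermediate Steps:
$v = -45$
$\left(v + s{\left(5 \right)}\right)^{2} = \left(-45 + 10\right)^{2} = \left(-35\right)^{2} = 1225$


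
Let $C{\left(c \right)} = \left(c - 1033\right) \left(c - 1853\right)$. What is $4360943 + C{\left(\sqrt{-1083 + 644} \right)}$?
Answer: $6274653 - 2886 i \sqrt{439} \approx 6.2747 \cdot 10^{6} - 60468.0 i$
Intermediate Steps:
$C{\left(c \right)} = \left(-1853 + c\right) \left(-1033 + c\right)$ ($C{\left(c \right)} = \left(c - 1033\right) \left(-1853 + c\right) = \left(-1033 + c\right) \left(-1853 + c\right) = \left(-1853 + c\right) \left(-1033 + c\right)$)
$4360943 + C{\left(\sqrt{-1083 + 644} \right)} = 4360943 + \left(1914149 + \left(\sqrt{-1083 + 644}\right)^{2} - 2886 \sqrt{-1083 + 644}\right) = 4360943 + \left(1914149 + \left(\sqrt{-439}\right)^{2} - 2886 \sqrt{-439}\right) = 4360943 + \left(1914149 + \left(i \sqrt{439}\right)^{2} - 2886 i \sqrt{439}\right) = 4360943 - \left(-1913710 + 2886 i \sqrt{439}\right) = 4360943 + \left(1913710 - 2886 i \sqrt{439}\right) = 6274653 - 2886 i \sqrt{439}$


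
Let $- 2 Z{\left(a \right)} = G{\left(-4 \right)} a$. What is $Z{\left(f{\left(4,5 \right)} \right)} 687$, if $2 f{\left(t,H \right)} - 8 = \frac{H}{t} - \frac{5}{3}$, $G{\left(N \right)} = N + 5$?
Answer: $- \frac{20839}{16} \approx -1302.4$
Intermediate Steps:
$G{\left(N \right)} = 5 + N$
$f{\left(t,H \right)} = \frac{19}{6} + \frac{H}{2 t}$ ($f{\left(t,H \right)} = 4 + \frac{\frac{H}{t} - \frac{5}{3}}{2} = 4 + \frac{- \frac{5}{3} + \frac{H}{t}}{2} = 4 + \left(- \frac{5}{6} + \frac{H}{2 t}\right) = \frac{19}{6} + \frac{H}{2 t}$)
$Z{\left(a \right)} = - \frac{a}{2}$ ($Z{\left(a \right)} = - \frac{\left(5 - 4\right) a}{2} = - \frac{1 a}{2} = - \frac{a}{2}$)
$Z{\left(f{\left(4,5 \right)} \right)} 687 = - \frac{\frac{19}{6} + \frac{1}{2} \cdot 5 \cdot \frac{1}{4}}{2} \cdot 687 = - \frac{\frac{19}{6} + \frac{5}{8}}{2} \cdot 687 = \left(- \frac{1}{2}\right) \frac{91}{24} \cdot 687 = \left(- \frac{91}{48}\right) 687 = - \frac{20839}{16}$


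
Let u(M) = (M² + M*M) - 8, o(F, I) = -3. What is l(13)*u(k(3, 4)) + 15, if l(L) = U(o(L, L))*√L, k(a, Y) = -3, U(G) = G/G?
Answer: 15 + 10*√13 ≈ 51.056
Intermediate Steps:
U(G) = 1
l(L) = √L (l(L) = 1*√L = √L)
u(M) = -8 + 2*M² (u(M) = (M² + M²) - 8 = 2*M² - 8 = -8 + 2*M²)
l(13)*u(k(3, 4)) + 15 = √13*(-8 + 2*(-3)²) + 15 = √13*(-8 + 2*9) + 15 = √13*(-8 + 18) + 15 = √13*10 + 15 = 10*√13 + 15 = 15 + 10*√13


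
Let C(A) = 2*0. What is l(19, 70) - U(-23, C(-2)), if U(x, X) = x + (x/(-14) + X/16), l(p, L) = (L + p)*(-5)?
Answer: -5931/14 ≈ -423.64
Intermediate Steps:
C(A) = 0
l(p, L) = -5*L - 5*p
U(x, X) = X/16 + 13*x/14 (U(x, X) = x + (x*(-1/14) + X*(1/16)) = x + (-x/14 + X/16) = X/16 + 13*x/14)
l(19, 70) - U(-23, C(-2)) = (-5*70 - 5*19) - ((1/16)*0 + (13/14)*(-23)) = (-350 - 95) - (0 - 299/14) = -445 - 1*(-299/14) = -445 + 299/14 = -5931/14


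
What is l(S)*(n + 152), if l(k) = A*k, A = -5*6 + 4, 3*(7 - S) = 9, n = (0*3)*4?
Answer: -15808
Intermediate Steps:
n = 0 (n = 0*4 = 0)
S = 4 (S = 7 - ⅓*9 = 7 - 3 = 4)
A = -26 (A = -30 + 4 = -26)
l(k) = -26*k
l(S)*(n + 152) = (-26*4)*(0 + 152) = -104*152 = -15808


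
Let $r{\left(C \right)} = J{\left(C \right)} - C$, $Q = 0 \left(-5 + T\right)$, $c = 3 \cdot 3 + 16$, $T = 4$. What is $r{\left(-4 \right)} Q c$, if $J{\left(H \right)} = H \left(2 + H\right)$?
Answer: $0$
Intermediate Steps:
$c = 25$ ($c = 9 + 16 = 25$)
$Q = 0$ ($Q = 0 \left(-5 + 4\right) = 0 \left(-1\right) = 0$)
$r{\left(C \right)} = - C + C \left(2 + C\right)$ ($r{\left(C \right)} = C \left(2 + C\right) - C = - C + C \left(2 + C\right)$)
$r{\left(-4 \right)} Q c = - 4 \left(1 - 4\right) 0 \cdot 25 = \left(-4\right) \left(-3\right) 0 \cdot 25 = 12 \cdot 0 \cdot 25 = 0 \cdot 25 = 0$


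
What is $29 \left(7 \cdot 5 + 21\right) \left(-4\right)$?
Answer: $-6496$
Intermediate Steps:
$29 \left(7 \cdot 5 + 21\right) \left(-4\right) = 29 \left(35 + 21\right) \left(-4\right) = 29 \cdot 56 \left(-4\right) = 29 \left(-224\right) = -6496$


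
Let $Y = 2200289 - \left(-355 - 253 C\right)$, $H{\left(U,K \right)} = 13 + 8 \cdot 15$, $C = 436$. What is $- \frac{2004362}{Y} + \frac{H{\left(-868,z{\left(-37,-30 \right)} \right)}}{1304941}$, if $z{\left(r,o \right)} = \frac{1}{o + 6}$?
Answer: $- \frac{1307633398013}{1507828006916} \approx -0.86723$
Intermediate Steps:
$z{\left(r,o \right)} = \frac{1}{6 + o}$
$H{\left(U,K \right)} = 133$ ($H{\left(U,K \right)} = 13 + 120 = 133$)
$Y = 2310952$ ($Y = 2200289 - \left(-355 - 110308\right) = 2200289 - -110663 = 2200289 + 110663 = 2310952$)
$- \frac{2004362}{Y} + \frac{H{\left(-868,z{\left(-37,-30 \right)} \right)}}{1304941} = - \frac{2004362}{2310952} + \frac{133}{1304941} = \left(-2004362\right) \frac{1}{2310952} + 133 \cdot \frac{1}{1304941} = - \frac{1002181}{1155476} + \frac{133}{1304941} = - \frac{1307633398013}{1507828006916}$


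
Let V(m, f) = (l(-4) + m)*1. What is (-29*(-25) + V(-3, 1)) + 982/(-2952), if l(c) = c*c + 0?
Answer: 1088797/1476 ≈ 737.67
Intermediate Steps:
l(c) = c² (l(c) = c² + 0 = c²)
V(m, f) = 16 + m (V(m, f) = ((-4)² + m)*1 = (16 + m)*1 = 16 + m)
(-29*(-25) + V(-3, 1)) + 982/(-2952) = (-29*(-25) + (16 - 3)) + 982/(-2952) = (725 + 13) + 982*(-1/2952) = 738 - 491/1476 = 1088797/1476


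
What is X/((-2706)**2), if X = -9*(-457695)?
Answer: 457695/813604 ≈ 0.56255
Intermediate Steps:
X = 4119255
X/((-2706)**2) = 4119255/((-2706)**2) = 4119255/7322436 = 4119255*(1/7322436) = 457695/813604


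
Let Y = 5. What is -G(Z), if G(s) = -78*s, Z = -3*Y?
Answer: -1170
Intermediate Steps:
Z = -15 (Z = -3*5 = -15)
-G(Z) = -(-78)*(-15) = -1*1170 = -1170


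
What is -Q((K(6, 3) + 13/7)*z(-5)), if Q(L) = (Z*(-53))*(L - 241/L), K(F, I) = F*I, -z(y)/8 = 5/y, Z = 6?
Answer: 194732865/3892 ≈ 50034.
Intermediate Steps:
z(y) = -40/y
Q(L) = -318*L + 76638/L (Q(L) = (6*(-53))*(L - 241/L) = -318*(L - 241/L) = -318*L + 76638/L)
-Q((K(6, 3) + 13/7)*z(-5)) = -(-318*(6*3 + 13/7)*(-40/(-5)) + 76638/(((6*3 + 13/7)*(-40/(-5))))) = -(-318*(18 + 13*(1/7))*(-40*(-1/5)) + 76638/(((18 + 13*(1/7))*(-40*(-1/5))))) = -(-318*(18 + 13/7)*8 + 76638/(((18 + 13/7)*8))) = -(-44202*8/7 + 76638/(((139/7)*8))) = -(-318*1112/7 + 76638/(1112/7)) = -(-353616/7 + 76638*(7/1112)) = -(-353616/7 + 268233/556) = -1*(-194732865/3892) = 194732865/3892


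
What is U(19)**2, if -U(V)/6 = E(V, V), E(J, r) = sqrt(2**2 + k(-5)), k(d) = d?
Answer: -36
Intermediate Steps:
E(J, r) = I (E(J, r) = sqrt(2**2 - 5) = sqrt(4 - 5) = sqrt(-1) = I)
U(V) = -6*I
U(19)**2 = (-6*I)**2 = -36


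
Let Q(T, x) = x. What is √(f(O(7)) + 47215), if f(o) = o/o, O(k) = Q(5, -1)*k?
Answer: 4*√2951 ≈ 217.29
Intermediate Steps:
O(k) = -k
f(o) = 1
√(f(O(7)) + 47215) = √(1 + 47215) = √47216 = 4*√2951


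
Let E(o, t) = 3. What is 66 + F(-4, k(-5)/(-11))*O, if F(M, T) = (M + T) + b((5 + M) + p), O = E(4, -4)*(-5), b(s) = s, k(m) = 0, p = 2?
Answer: 81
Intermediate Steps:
O = -15 (O = 3*(-5) = -15)
F(M, T) = 7 + T + 2*M (F(M, T) = (M + T) + ((5 + M) + 2) = (M + T) + (7 + M) = 7 + T + 2*M)
66 + F(-4, k(-5)/(-11))*O = 66 + (7 + 0/(-11) + 2*(-4))*(-15) = 66 + (7 + 0*(-1/11) - 8)*(-15) = 66 + (7 + 0 - 8)*(-15) = 66 - 1*(-15) = 66 + 15 = 81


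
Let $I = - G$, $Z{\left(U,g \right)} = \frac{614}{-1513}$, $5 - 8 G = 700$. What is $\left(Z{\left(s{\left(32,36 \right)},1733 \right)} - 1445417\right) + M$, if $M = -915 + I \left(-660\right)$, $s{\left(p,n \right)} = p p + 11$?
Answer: $- \frac{4550105135}{3026} \approx -1.5037 \cdot 10^{6}$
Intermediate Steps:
$s{\left(p,n \right)} = 11 + p^{2}$ ($s{\left(p,n \right)} = p^{2} + 11 = 11 + p^{2}$)
$G = - \frac{695}{8}$ ($G = \frac{5}{8} - \frac{175}{2} = - \frac{695}{8} \approx -86.875$)
$Z{\left(U,g \right)} = - \frac{614}{1513}$ ($Z{\left(U,g \right)} = 614 \left(- \frac{1}{1513}\right) = - \frac{614}{1513}$)
$I = \frac{695}{8}$ ($I = \left(-1\right) \left(- \frac{695}{8}\right) = \frac{695}{8} \approx 86.875$)
$M = - \frac{116505}{2}$ ($M = -915 + \frac{695}{8} \left(-660\right) = -915 - \frac{114675}{2} = - \frac{116505}{2} \approx -58253.0$)
$\left(Z{\left(s{\left(32,36 \right)},1733 \right)} - 1445417\right) + M = \left(- \frac{614}{1513} - 1445417\right) - \frac{116505}{2} = - \frac{2186916535}{1513} - \frac{116505}{2} = - \frac{4550105135}{3026}$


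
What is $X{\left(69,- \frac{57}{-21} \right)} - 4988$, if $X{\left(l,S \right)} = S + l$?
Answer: $- \frac{34414}{7} \approx -4916.3$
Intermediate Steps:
$X{\left(69,- \frac{57}{-21} \right)} - 4988 = \left(- \frac{57}{-21} + 69\right) - 4988 = \left(\left(-57\right) \left(- \frac{1}{21}\right) + 69\right) - 4988 = \left(\frac{19}{7} + 69\right) - 4988 = \frac{502}{7} - 4988 = - \frac{34414}{7}$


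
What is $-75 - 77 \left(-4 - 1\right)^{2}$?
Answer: $-2000$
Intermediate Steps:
$-75 - 77 \left(-4 - 1\right)^{2} = -75 - 77 \left(-5\right)^{2} = -75 - 1925 = -2000$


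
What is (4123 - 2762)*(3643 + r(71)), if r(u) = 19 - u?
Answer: 4887351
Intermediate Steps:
(4123 - 2762)*(3643 + r(71)) = (4123 - 2762)*(3643 + (19 - 1*71)) = 1361*(3643 + (19 - 71)) = 1361*(3643 - 52) = 1361*3591 = 4887351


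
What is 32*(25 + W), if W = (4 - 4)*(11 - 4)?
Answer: 800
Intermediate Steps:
W = 0 (W = 0*7 = 0)
32*(25 + W) = 32*(25 + 0) = 32*25 = 800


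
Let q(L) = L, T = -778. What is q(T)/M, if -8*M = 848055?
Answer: 6224/848055 ≈ 0.0073391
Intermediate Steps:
M = -848055/8 (M = -⅛*848055 = -848055/8 ≈ -1.0601e+5)
q(T)/M = -778/(-848055/8) = -778*(-8/848055) = 6224/848055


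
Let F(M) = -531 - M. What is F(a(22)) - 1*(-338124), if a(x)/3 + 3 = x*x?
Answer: 336150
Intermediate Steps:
a(x) = -9 + 3*x² (a(x) = -9 + 3*(x*x) = -9 + 3*x²)
F(a(22)) - 1*(-338124) = (-531 - (-9 + 3*22²)) - 1*(-338124) = (-531 - (-9 + 3*484)) + 338124 = (-531 - (-9 + 1452)) + 338124 = (-531 - 1*1443) + 338124 = (-531 - 1443) + 338124 = -1974 + 338124 = 336150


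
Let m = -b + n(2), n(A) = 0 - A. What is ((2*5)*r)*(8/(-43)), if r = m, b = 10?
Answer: 960/43 ≈ 22.326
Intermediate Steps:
n(A) = -A
m = -12 (m = -1*10 - 1*2 = -10 - 2 = -12)
r = -12
((2*5)*r)*(8/(-43)) = ((2*5)*(-12))*(8/(-43)) = (10*(-12))*(8*(-1/43)) = -120*(-8/43) = 960/43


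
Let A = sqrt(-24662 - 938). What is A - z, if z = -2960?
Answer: 2960 + 160*I ≈ 2960.0 + 160.0*I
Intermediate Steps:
A = 160*I (A = sqrt(-25600) = 160*I ≈ 160.0*I)
A - z = 160*I - 1*(-2960) = 160*I + 2960 = 2960 + 160*I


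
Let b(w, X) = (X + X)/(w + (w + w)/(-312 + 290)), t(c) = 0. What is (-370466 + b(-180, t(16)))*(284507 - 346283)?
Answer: 22885907616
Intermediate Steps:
b(w, X) = 11*X/(5*w) (b(w, X) = (2*X)/(w + (2*w)/(-22)) = (2*X)/(w + (2*w)*(-1/22)) = (2*X)/(w - w/11) = (2*X)/((10*w/11)) = (2*X)*(11/(10*w)) = 11*X/(5*w))
(-370466 + b(-180, t(16)))*(284507 - 346283) = (-370466 + (11/5)*0/(-180))*(284507 - 346283) = (-370466 + (11/5)*0*(-1/180))*(-61776) = (-370466 + 0)*(-61776) = -370466*(-61776) = 22885907616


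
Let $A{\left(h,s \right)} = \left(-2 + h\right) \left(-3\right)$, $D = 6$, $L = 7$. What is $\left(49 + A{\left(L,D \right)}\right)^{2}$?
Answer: $1156$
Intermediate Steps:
$A{\left(h,s \right)} = 6 - 3 h$
$\left(49 + A{\left(L,D \right)}\right)^{2} = \left(49 + \left(6 - 21\right)\right)^{2} = \left(49 - 15\right)^{2} = 34^{2} = 1156$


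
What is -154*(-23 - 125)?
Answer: 22792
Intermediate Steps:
-154*(-23 - 125) = -154*(-148) = 22792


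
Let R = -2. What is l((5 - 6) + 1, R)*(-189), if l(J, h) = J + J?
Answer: 0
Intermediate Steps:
l(J, h) = 2*J
l((5 - 6) + 1, R)*(-189) = (2*((5 - 6) + 1))*(-189) = (2*(-1 + 1))*(-189) = (2*0)*(-189) = 0*(-189) = 0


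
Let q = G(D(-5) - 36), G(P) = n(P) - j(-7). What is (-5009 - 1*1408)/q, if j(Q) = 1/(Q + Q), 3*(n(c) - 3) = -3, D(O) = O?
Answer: -89838/29 ≈ -3097.9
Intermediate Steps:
n(c) = 2 (n(c) = 3 + (1/3)*(-3) = 3 - 1 = 2)
j(Q) = 1/(2*Q)
G(P) = 29/14 (G(P) = 2 - 1/(2*(-7)) = 2 - (-1)/(2*7) = 2 - 1*(-1/14) = 2 + 1/14 = 29/14)
q = 29/14 ≈ 2.0714
(-5009 - 1*1408)/q = (-5009 - 1*1408)/(29/14) = (-5009 - 1408)*(14/29) = -6417*14/29 = -89838/29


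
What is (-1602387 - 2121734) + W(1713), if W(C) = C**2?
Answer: -789752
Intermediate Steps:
(-1602387 - 2121734) + W(1713) = (-1602387 - 2121734) + 1713**2 = -3724121 + 2934369 = -789752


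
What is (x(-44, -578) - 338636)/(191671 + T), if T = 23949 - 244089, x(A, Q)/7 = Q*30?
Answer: 460016/28469 ≈ 16.158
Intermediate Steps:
x(A, Q) = 210*Q (x(A, Q) = 7*(Q*30) = 7*(30*Q) = 210*Q)
T = -220140
(x(-44, -578) - 338636)/(191671 + T) = (210*(-578) - 338636)/(191671 - 220140) = (-121380 - 338636)/(-28469) = -460016*(-1/28469) = 460016/28469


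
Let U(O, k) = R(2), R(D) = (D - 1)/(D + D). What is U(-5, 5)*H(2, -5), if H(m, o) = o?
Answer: -5/4 ≈ -1.2500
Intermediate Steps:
R(D) = (-1 + D)/(2*D) (R(D) = (-1 + D)/((2*D)) = (-1 + D)*(1/(2*D)) = (-1 + D)/(2*D))
U(O, k) = ¼ (U(O, k) = (½)*(-1 + 2)/2 = (½)*(½)*1 = ¼)
U(-5, 5)*H(2, -5) = (¼)*(-5) = -5/4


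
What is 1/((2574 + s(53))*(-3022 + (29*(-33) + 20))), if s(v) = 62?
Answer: -1/10435924 ≈ -9.5823e-8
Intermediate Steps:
1/((2574 + s(53))*(-3022 + (29*(-33) + 20))) = 1/((2574 + 62)*(-3022 + (29*(-33) + 20))) = 1/(2636*(-3022 + (-957 + 20))) = 1/(2636*(-3022 - 937)) = 1/(2636*(-3959)) = 1/(-10435924) = -1/10435924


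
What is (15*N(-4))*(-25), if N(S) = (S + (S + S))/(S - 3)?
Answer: -4500/7 ≈ -642.86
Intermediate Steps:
N(S) = 3*S/(-3 + S) (N(S) = (S + 2*S)/(-3 + S) = (3*S)/(-3 + S) = 3*S/(-3 + S))
(15*N(-4))*(-25) = (15*(3*(-4)/(-3 - 4)))*(-25) = (15*(3*(-4)/(-7)))*(-25) = (15*(3*(-4)*(-⅐)))*(-25) = (15*(12/7))*(-25) = (180/7)*(-25) = -4500/7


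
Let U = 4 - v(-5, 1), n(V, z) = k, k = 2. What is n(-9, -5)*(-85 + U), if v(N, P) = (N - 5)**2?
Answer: -362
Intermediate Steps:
n(V, z) = 2
v(N, P) = (-5 + N)**2
U = -96 (U = 4 - (-5 - 5)**2 = 4 - 1*(-10)**2 = 4 - 1*100 = 4 - 100 = -96)
n(-9, -5)*(-85 + U) = 2*(-85 - 96) = 2*(-181) = -362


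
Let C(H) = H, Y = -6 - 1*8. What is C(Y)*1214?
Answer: -16996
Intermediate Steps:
Y = -14 (Y = -6 - 8 = -14)
C(Y)*1214 = -14*1214 = -16996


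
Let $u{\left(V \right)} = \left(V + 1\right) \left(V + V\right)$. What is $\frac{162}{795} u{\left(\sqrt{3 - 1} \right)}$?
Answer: $\frac{216}{265} + \frac{108 \sqrt{2}}{265} \approx 1.3915$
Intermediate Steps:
$u{\left(V \right)} = 2 V \left(1 + V\right)$ ($u{\left(V \right)} = \left(1 + V\right) 2 V = 2 V \left(1 + V\right)$)
$\frac{162}{795} u{\left(\sqrt{3 - 1} \right)} = \frac{162}{795} \cdot 2 \sqrt{3 - 1} \left(1 + \sqrt{3 - 1}\right) = 162 \cdot \frac{1}{795} \cdot 2 \sqrt{2} \left(1 + \sqrt{2}\right) = \frac{54 \cdot 2 \sqrt{2} \left(1 + \sqrt{2}\right)}{265} = \frac{108 \sqrt{2} \left(1 + \sqrt{2}\right)}{265}$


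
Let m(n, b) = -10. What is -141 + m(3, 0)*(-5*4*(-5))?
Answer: -1141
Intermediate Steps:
-141 + m(3, 0)*(-5*4*(-5)) = -141 - 10*(-5*4)*(-5) = -141 - (-200)*(-5) = -141 - 10*100 = -141 - 1000 = -1141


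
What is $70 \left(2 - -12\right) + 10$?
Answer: $990$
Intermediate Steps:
$70 \left(2 - -12\right) + 10 = 70 \left(2 + 12\right) + 10 = 70 \cdot 14 + 10 = 980 + 10 = 990$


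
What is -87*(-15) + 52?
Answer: 1357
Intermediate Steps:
-87*(-15) + 52 = 1305 + 52 = 1357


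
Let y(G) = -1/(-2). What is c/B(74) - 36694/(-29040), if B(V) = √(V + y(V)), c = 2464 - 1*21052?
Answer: 18347/14520 - 18588*√298/149 ≈ -2152.3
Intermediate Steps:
c = -18588 (c = 2464 - 21052 = -18588)
y(G) = ½ (y(G) = -1*(-½) = ½)
B(V) = √(½ + V) (B(V) = √(V + ½) = √(½ + V))
c/B(74) - 36694/(-29040) = -18588*2/√(2 + 4*74) - 36694/(-29040) = -18588*2/√(2 + 296) - 36694*(-1/29040) = -18588*√298/149 + 18347/14520 = 18347/14520 - 18588*√298/149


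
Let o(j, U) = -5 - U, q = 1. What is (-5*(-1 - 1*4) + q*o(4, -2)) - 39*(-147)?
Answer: 5755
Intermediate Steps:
(-5*(-1 - 1*4) + q*o(4, -2)) - 39*(-147) = (-5*(-1 - 1*4) + 1*(-5 - 1*(-2))) - 39*(-147) = (-5*(-1 - 4) + 1*(-5 + 2)) + 5733 = (-5*(-5) + 1*(-3)) + 5733 = (25 - 3) + 5733 = 22 + 5733 = 5755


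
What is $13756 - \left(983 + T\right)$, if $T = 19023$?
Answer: $-6250$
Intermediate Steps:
$13756 - \left(983 + T\right) = 13756 - 20006 = -6250$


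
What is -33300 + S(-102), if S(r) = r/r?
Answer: -33299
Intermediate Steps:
S(r) = 1
-33300 + S(-102) = -33300 + 1 = -33299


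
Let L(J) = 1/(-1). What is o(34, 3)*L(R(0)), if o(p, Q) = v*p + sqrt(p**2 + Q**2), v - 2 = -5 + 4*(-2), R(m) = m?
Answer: 374 - sqrt(1165) ≈ 339.87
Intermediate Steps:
L(J) = -1
v = -11 (v = 2 + (-5 + 4*(-2)) = 2 + (-5 - 8) = 2 - 13 = -11)
o(p, Q) = sqrt(Q**2 + p**2) - 11*p (o(p, Q) = -11*p + sqrt(p**2 + Q**2) = -11*p + sqrt(Q**2 + p**2) = sqrt(Q**2 + p**2) - 11*p)
o(34, 3)*L(R(0)) = (sqrt(3**2 + 34**2) - 11*34)*(-1) = (sqrt(9 + 1156) - 374)*(-1) = (sqrt(1165) - 374)*(-1) = (-374 + sqrt(1165))*(-1) = 374 - sqrt(1165)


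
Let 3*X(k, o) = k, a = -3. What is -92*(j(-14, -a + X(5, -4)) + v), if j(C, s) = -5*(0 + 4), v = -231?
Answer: 23092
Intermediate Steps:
X(k, o) = k/3
j(C, s) = -20 (j(C, s) = -5*4 = -20)
-92*(j(-14, -a + X(5, -4)) + v) = -92*(-20 - 231) = -92*(-251) = 23092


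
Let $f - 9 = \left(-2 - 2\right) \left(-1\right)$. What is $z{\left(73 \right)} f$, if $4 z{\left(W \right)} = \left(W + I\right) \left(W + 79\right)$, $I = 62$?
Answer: $66690$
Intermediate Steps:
$z{\left(W \right)} = \frac{\left(62 + W\right) \left(79 + W\right)}{4}$ ($z{\left(W \right)} = \frac{\left(W + 62\right) \left(W + 79\right)}{4} = \frac{\left(62 + W\right) \left(79 + W\right)}{4}$)
$f = 13$ ($f = 9 + \left(-2 - 2\right) \left(-1\right) = 9 - -4 = 9 + 4 = 13$)
$z{\left(73 \right)} f = \left(\frac{2449}{2} + \frac{73^{2}}{4} + \frac{141}{4} \cdot 73\right) 13 = \left(\frac{2449}{2} + \frac{1}{4} \cdot 5329 + \frac{10293}{4}\right) 13 = \left(\frac{2449}{2} + \frac{5329}{4} + \frac{10293}{4}\right) 13 = 5130 \cdot 13 = 66690$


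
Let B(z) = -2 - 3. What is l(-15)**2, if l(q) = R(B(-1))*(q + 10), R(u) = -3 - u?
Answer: 100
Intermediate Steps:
B(z) = -5
l(q) = 20 + 2*q (l(q) = (-3 - 1*(-5))*(q + 10) = (-3 + 5)*(10 + q) = 2*(10 + q) = 20 + 2*q)
l(-15)**2 = (20 + 2*(-15))**2 = (20 - 30)**2 = (-10)**2 = 100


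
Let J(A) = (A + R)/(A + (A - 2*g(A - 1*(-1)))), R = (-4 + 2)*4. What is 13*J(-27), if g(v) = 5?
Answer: 455/64 ≈ 7.1094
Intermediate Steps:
R = -8 (R = -2*4 = -8)
J(A) = (-8 + A)/(-10 + 2*A) (J(A) = (A - 8)/(A + (A - 2*5)) = (-8 + A)/(A + (A - 10)) = (-8 + A)/(A + (-10 + A)) = (-8 + A)/(-10 + 2*A))
13*J(-27) = 13*((-8 - 27)/(2*(-5 - 27))) = 13*((1/2)*(-35)/(-32)) = 13*((1/2)*(-1/32)*(-35)) = 13*(35/64) = 455/64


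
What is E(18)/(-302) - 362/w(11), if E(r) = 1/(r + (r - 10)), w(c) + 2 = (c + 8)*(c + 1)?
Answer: -1421325/887276 ≈ -1.6019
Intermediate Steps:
w(c) = -2 + (1 + c)*(8 + c) (w(c) = -2 + (c + 8)*(c + 1) = -2 + (8 + c)*(1 + c) = -2 + (1 + c)*(8 + c))
E(r) = 1/(-10 + 2*r) (E(r) = 1/(r + (-10 + r)) = 1/(-10 + 2*r))
E(18)/(-302) - 362/w(11) = (1/(2*(-5 + 18)))/(-302) - 362/(6 + 11**2 + 9*11) = ((1/2)/13)*(-1/302) - 362/(6 + 121 + 99) = ((1/2)*(1/13))*(-1/302) - 362/226 = (1/26)*(-1/302) - 362*1/226 = -1/7852 - 181/113 = -1421325/887276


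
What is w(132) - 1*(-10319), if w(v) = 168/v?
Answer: 113523/11 ≈ 10320.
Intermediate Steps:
w(132) - 1*(-10319) = 168/132 - 1*(-10319) = 168*(1/132) + 10319 = 14/11 + 10319 = 113523/11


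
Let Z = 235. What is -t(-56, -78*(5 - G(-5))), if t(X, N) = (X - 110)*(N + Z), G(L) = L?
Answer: -90470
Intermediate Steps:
t(X, N) = (-110 + X)*(235 + N) (t(X, N) = (X - 110)*(N + 235) = (-110 + X)*(235 + N))
-t(-56, -78*(5 - G(-5))) = -(-25850 - (-8580)*(5 - 1*(-5)) + 235*(-56) - 78*(5 - 1*(-5))*(-56)) = -(-25850 - (-8580)*(5 + 5) - 13160 - 78*(5 + 5)*(-56)) = -(-25850 - (-8580)*10 - 13160 - 78*10*(-56)) = -(-25850 - 110*(-780) - 13160 - 780*(-56)) = -(-25850 + 85800 - 13160 + 43680) = -1*90470 = -90470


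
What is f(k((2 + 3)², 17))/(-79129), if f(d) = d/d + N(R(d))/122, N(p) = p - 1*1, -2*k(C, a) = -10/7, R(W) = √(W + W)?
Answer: -121/9653738 - √70/67576166 ≈ -1.2658e-5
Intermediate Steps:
R(W) = √2*√W (R(W) = √(2*W) = √2*√W)
k(C, a) = 5/7 (k(C, a) = -(-5)/7 = -½*(-10/7) = 5/7)
N(p) = -1 + p (N(p) = p - 1 = -1 + p)
f(d) = 121/122 + √2*√d/122 (f(d) = d/d + (-1 + √2*√d)/122 = 1 + (-1 + √2*√d)*(1/122) = 1 + (-1/122 + √2*√d/122) = 121/122 + √2*√d/122)
f(k((2 + 3)², 17))/(-79129) = (121/122 + √2*√(5/7)/122)/(-79129) = (121/122 + √2*(√35/7)/122)*(-1/79129) = (121/122 + √70/854)*(-1/79129) = -121/9653738 - √70/67576166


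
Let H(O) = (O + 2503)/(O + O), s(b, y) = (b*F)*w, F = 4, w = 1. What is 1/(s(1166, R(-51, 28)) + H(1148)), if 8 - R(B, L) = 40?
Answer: 2296/10712195 ≈ 0.00021434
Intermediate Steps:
R(B, L) = -32 (R(B, L) = 8 - 1*40 = 8 - 40 = -32)
s(b, y) = 4*b (s(b, y) = (b*4)*1 = (4*b)*1 = 4*b)
H(O) = (2503 + O)/(2*O) (H(O) = (2503 + O)/((2*O)) = (2503 + O)*(1/(2*O)) = (2503 + O)/(2*O))
1/(s(1166, R(-51, 28)) + H(1148)) = 1/(4*1166 + (1/2)*(2503 + 1148)/1148) = 1/(4664 + (1/2)*(1/1148)*3651) = 1/(4664 + 3651/2296) = 1/(10712195/2296) = 2296/10712195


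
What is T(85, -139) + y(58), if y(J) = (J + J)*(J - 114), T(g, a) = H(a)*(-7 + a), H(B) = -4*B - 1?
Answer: -87526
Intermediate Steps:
H(B) = -1 - 4*B
T(g, a) = (-1 - 4*a)*(-7 + a)
y(J) = 2*J*(-114 + J) (y(J) = (2*J)*(-114 + J) = 2*J*(-114 + J))
T(85, -139) + y(58) = -(1 + 4*(-139))*(-7 - 139) + 2*58*(-114 + 58) = -1*(1 - 556)*(-146) + 2*58*(-56) = -1*(-555)*(-146) - 6496 = -81030 - 6496 = -87526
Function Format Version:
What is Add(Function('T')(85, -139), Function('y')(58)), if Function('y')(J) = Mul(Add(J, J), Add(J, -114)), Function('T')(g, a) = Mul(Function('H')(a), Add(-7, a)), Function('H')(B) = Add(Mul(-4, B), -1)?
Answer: -87526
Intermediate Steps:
Function('H')(B) = Add(-1, Mul(-4, B))
Function('T')(g, a) = Mul(Add(-1, Mul(-4, a)), Add(-7, a))
Function('y')(J) = Mul(2, J, Add(-114, J)) (Function('y')(J) = Mul(Mul(2, J), Add(-114, J)) = Mul(2, J, Add(-114, J)))
Add(Function('T')(85, -139), Function('y')(58)) = Add(Mul(-1, Add(1, Mul(4, -139)), Add(-7, -139)), Mul(2, 58, Add(-114, 58))) = Add(Mul(-1, Add(1, -556), -146), Mul(2, 58, -56)) = Add(Mul(-1, -555, -146), -6496) = Add(-81030, -6496) = -87526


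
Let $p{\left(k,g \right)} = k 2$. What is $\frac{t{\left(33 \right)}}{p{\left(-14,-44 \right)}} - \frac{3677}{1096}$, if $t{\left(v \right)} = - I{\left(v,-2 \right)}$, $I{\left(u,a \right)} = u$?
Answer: $- \frac{16697}{7672} \approx -2.1764$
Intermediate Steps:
$p{\left(k,g \right)} = 2 k$
$t{\left(v \right)} = - v$
$\frac{t{\left(33 \right)}}{p{\left(-14,-44 \right)}} - \frac{3677}{1096} = \frac{\left(-1\right) 33}{2 \left(-14\right)} - \frac{3677}{1096} = - \frac{33}{-28} - \frac{3677}{1096} = \left(-33\right) \left(- \frac{1}{28}\right) - \frac{3677}{1096} = \frac{33}{28} - \frac{3677}{1096} = - \frac{16697}{7672}$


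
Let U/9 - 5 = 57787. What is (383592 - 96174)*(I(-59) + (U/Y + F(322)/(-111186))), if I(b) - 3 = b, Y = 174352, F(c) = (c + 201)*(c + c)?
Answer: -3252856138424284/201932307 ≈ -1.6109e+7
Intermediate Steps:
F(c) = 2*c*(201 + c) (F(c) = (201 + c)*(2*c) = 2*c*(201 + c))
U = 520128 (U = 45 + 9*57787 = 45 + 520083 = 520128)
I(b) = 3 + b
(383592 - 96174)*(I(-59) + (U/Y + F(322)/(-111186))) = (383592 - 96174)*((3 - 59) + (520128/174352 + (2*322*(201 + 322))/(-111186))) = 287418*(-56 + (520128*(1/174352) + (2*322*523)*(-1/111186))) = 287418*(-56 + (32508/10897 + 336812*(-1/111186))) = 287418*(-56 + (32508/10897 - 168406/55593)) = 287418*(-56 - 27902938/605796921) = 287418*(-33952530514/605796921) = -3252856138424284/201932307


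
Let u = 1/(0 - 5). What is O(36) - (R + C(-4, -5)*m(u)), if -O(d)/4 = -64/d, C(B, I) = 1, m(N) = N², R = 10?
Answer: -659/225 ≈ -2.9289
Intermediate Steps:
u = -⅕ (u = 1/(-5) = -⅕ ≈ -0.20000)
O(d) = 256/d (O(d) = -(-256)/d = 256/d)
O(36) - (R + C(-4, -5)*m(u)) = 256/36 - (10 + 1*(-⅕)²) = 256*(1/36) - (10 + 1*(1/25)) = 64/9 - (10 + 1/25) = 64/9 - 1*251/25 = 64/9 - 251/25 = -659/225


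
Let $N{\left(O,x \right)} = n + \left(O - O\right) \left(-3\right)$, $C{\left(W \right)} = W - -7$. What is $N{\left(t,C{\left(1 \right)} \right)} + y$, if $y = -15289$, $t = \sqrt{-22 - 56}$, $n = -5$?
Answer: $-15294$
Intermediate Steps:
$C{\left(W \right)} = 7 + W$ ($C{\left(W \right)} = W + 7 = 7 + W$)
$t = i \sqrt{78}$ ($t = \sqrt{-78} = i \sqrt{78} \approx 8.8318 i$)
$N{\left(O,x \right)} = -5$ ($N{\left(O,x \right)} = -5 + \left(O - O\right) \left(-3\right) = -5 + 0 \left(-3\right) = -5 + 0 = -5$)
$N{\left(t,C{\left(1 \right)} \right)} + y = -5 - 15289 = -15294$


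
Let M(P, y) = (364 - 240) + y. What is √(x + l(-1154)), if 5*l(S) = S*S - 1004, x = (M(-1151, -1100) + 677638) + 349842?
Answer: 16*√126235/5 ≈ 1136.9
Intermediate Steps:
M(P, y) = 124 + y
x = 1026504 (x = ((124 - 1100) + 677638) + 349842 = (-976 + 677638) + 349842 = 676662 + 349842 = 1026504)
l(S) = -1004/5 + S²/5 (l(S) = (S*S - 1004)/5 = (S² - 1004)/5 = (-1004 + S²)/5 = -1004/5 + S²/5)
√(x + l(-1154)) = √(1026504 + (-1004/5 + (⅕)*(-1154)²)) = √(1026504 + (-1004/5 + (⅕)*1331716)) = √(1026504 + (-1004/5 + 1331716/5)) = √(1026504 + 1330712/5) = √(6463232/5) = 16*√126235/5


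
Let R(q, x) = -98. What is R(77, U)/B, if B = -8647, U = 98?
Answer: 98/8647 ≈ 0.011333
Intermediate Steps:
R(77, U)/B = -98/(-8647) = -98*(-1/8647) = 98/8647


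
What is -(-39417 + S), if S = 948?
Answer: 38469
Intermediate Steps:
-(-39417 + S) = -(-39417 + 948) = -1*(-38469) = 38469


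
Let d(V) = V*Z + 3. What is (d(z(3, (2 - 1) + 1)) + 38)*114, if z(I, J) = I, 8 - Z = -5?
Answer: 9120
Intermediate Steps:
Z = 13 (Z = 8 - 1*(-5) = 8 + 5 = 13)
d(V) = 3 + 13*V (d(V) = V*13 + 3 = 13*V + 3 = 3 + 13*V)
(d(z(3, (2 - 1) + 1)) + 38)*114 = ((3 + 13*3) + 38)*114 = ((3 + 39) + 38)*114 = (42 + 38)*114 = 80*114 = 9120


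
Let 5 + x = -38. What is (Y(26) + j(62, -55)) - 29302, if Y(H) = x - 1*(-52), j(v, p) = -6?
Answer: -29299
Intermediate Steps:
x = -43 (x = -5 - 38 = -43)
Y(H) = 9 (Y(H) = -43 - 1*(-52) = -43 + 52 = 9)
(Y(26) + j(62, -55)) - 29302 = (9 - 6) - 29302 = 3 - 29302 = -29299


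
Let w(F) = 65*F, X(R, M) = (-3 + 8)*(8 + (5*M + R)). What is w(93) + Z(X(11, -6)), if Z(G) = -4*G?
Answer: 6265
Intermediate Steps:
X(R, M) = 40 + 5*R + 25*M (X(R, M) = 5*(8 + (R + 5*M)) = 5*(8 + R + 5*M) = 40 + 5*R + 25*M)
w(93) + Z(X(11, -6)) = 65*93 - 4*(40 + 5*11 + 25*(-6)) = 6045 - 4*(40 + 55 - 150) = 6045 - 4*(-55) = 6045 + 220 = 6265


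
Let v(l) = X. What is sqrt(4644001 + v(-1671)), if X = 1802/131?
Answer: sqrt(79695937223)/131 ≈ 2155.0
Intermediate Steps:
X = 1802/131 (X = 1802*(1/131) = 1802/131 ≈ 13.756)
v(l) = 1802/131
sqrt(4644001 + v(-1671)) = sqrt(4644001 + 1802/131) = sqrt(608365933/131) = sqrt(79695937223)/131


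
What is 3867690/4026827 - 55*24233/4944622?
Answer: 13757249635175/19911137374394 ≈ 0.69093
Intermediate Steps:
3867690/4026827 - 55*24233/4944622 = 3867690*(1/4026827) - 1332815*1/4944622 = 3867690/4026827 - 1332815/4944622 = 13757249635175/19911137374394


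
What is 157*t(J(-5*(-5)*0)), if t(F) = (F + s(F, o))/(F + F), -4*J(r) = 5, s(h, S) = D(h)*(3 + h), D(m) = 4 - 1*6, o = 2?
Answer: 2983/10 ≈ 298.30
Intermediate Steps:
D(m) = -2 (D(m) = 4 - 6 = -2)
s(h, S) = -6 - 2*h (s(h, S) = -2*(3 + h) = -6 - 2*h)
J(r) = -5/4 (J(r) = -¼*5 = -5/4)
t(F) = (-6 - F)/(2*F) (t(F) = (F + (-6 - 2*F))/(F + F) = (-6 - F)/((2*F)) = (-6 - F)*(1/(2*F)) = (-6 - F)/(2*F))
157*t(J(-5*(-5)*0)) = 157*((-6 - 1*(-5/4))/(2*(-5/4))) = 157*((½)*(-⅘)*(-6 + 5/4)) = 157*((½)*(-⅘)*(-19/4)) = 157*(19/10) = 2983/10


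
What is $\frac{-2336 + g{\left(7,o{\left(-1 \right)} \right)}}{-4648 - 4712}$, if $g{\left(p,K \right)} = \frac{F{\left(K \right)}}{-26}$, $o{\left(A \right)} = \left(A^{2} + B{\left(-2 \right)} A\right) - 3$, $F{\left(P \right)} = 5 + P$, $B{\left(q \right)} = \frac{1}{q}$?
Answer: $\frac{40493}{162240} \approx 0.24959$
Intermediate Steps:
$o{\left(A \right)} = -3 + A^{2} - \frac{A}{2}$ ($o{\left(A \right)} = \left(A^{2} + \frac{A}{-2}\right) - 3 = \left(A^{2} - \frac{A}{2}\right) - 3 = -3 + A^{2} - \frac{A}{2}$)
$g{\left(p,K \right)} = - \frac{5}{26} - \frac{K}{26}$ ($g{\left(p,K \right)} = \frac{5 + K}{-26} = \left(5 + K\right) \left(- \frac{1}{26}\right) = - \frac{5}{26} - \frac{K}{26}$)
$\frac{-2336 + g{\left(7,o{\left(-1 \right)} \right)}}{-4648 - 4712} = \frac{-2336 - \left(\frac{5}{26} + \frac{-3 + \left(-1\right)^{2} - - \frac{1}{2}}{26}\right)}{-4648 - 4712} = \frac{-2336 - \left(\frac{5}{26} + \frac{-3 + 1 + \frac{1}{2}}{26}\right)}{-9360} = \left(-2336 - \frac{7}{52}\right) \left(- \frac{1}{9360}\right) = \left(- \frac{121479}{52}\right) \left(- \frac{1}{9360}\right) = \frac{40493}{162240}$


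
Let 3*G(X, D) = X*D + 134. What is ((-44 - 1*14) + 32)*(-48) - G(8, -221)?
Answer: 5378/3 ≈ 1792.7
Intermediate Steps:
G(X, D) = 134/3 + D*X/3 (G(X, D) = (X*D + 134)/3 = (D*X + 134)/3 = (134 + D*X)/3 = 134/3 + D*X/3)
((-44 - 1*14) + 32)*(-48) - G(8, -221) = ((-44 - 1*14) + 32)*(-48) - (134/3 + (⅓)*(-221)*8) = ((-44 - 14) + 32)*(-48) - (134/3 - 1768/3) = (-58 + 32)*(-48) - 1*(-1634/3) = -26*(-48) + 1634/3 = 1248 + 1634/3 = 5378/3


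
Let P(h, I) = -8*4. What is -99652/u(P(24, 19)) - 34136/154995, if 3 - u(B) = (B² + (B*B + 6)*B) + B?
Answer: -5512307932/1651781715 ≈ -3.3372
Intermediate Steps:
P(h, I) = -32
u(B) = 3 - B - B² - B*(6 + B²) (u(B) = 3 - ((B² + (B*B + 6)*B) + B) = 3 - ((B² + (B² + 6)*B) + B) = 3 - ((B² + (6 + B²)*B) + B) = 3 - ((B² + B*(6 + B²)) + B) = 3 - (B + B² + B*(6 + B²)) = 3 + (-B - B² - B*(6 + B²)) = 3 - B - B² - B*(6 + B²))
-99652/u(P(24, 19)) - 34136/154995 = -99652/(3 - 1*(-32)² - 1*(-32)³ - 7*(-32)) - 34136/154995 = -99652/(3 - 1*1024 - 1*(-32768) + 224) - 34136*1/154995 = -99652/(3 - 1024 + 32768 + 224) - 34136/154995 = -99652/31971 - 34136/154995 = -5512307932/1651781715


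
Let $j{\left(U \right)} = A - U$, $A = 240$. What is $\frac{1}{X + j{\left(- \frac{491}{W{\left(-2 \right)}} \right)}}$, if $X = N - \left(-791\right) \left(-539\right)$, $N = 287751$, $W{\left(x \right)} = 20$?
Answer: $- \frac{20}{2766669} \approx -7.2289 \cdot 10^{-6}$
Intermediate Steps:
$j{\left(U \right)} = 240 - U$
$X = -138598$ ($X = 287751 - \left(-791\right) \left(-539\right) = 287751 - 426349 = -138598$)
$\frac{1}{X + j{\left(- \frac{491}{W{\left(-2 \right)}} \right)}} = \frac{1}{-138598 + \left(240 - - \frac{491}{20}\right)} = \frac{1}{-138598 + \left(240 + \frac{491}{20}\right)} = \frac{1}{-138598 + \frac{5291}{20}} = \frac{1}{- \frac{2766669}{20}} = - \frac{20}{2766669}$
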